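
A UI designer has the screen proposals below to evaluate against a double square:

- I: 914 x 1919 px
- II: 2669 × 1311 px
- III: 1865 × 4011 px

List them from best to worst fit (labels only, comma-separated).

II, I, III

Ratios: I = 1919 / 914 ≈ 2.100; II = 2669 / 1311 ≈ 2.036; III = 4011 / 1865 ≈ 2.151.
|Δ from 2.000|: I 0.100; II 0.036; III 0.151.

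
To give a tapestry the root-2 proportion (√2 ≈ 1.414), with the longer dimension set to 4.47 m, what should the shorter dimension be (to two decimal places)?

3.16 m

root-2 ≈ 1.41421.
Shorter side = 4.47 ÷ 1.41421 ≈ 3.1608 → 3.16 m.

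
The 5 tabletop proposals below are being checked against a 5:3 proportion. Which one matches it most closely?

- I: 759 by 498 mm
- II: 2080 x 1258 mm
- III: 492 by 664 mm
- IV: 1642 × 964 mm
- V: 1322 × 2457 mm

II

Ratios (long/short): I ≈ 1.524; II ≈ 1.653; III ≈ 1.350; IV ≈ 1.703; V ≈ 1.859.
5:3 ≈ 1.667; option II is nearest (Δ 0.014).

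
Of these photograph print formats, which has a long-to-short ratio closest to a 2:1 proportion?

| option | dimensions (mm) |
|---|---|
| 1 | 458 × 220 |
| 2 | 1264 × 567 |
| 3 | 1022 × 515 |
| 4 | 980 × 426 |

3

Target 2:1 ≈ 2.000.
1: 2.082 (Δ0.082)  2: 2.229 (Δ0.229)  3: 1.984 (Δ0.016)  4: 2.300 (Δ0.300)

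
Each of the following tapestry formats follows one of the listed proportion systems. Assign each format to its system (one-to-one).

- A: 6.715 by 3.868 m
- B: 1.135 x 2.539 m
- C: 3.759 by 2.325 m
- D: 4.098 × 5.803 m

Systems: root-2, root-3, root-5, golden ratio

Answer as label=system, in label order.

Ratios: A ≈ 1.736; B ≈ 2.237; C ≈ 1.617; D ≈ 1.416.
Targets: root-2 ≈ 1.414; root-3 ≈ 1.732; root-5 ≈ 2.236; golden ratio ≈ 1.618.

A=root-3, B=root-5, C=golden ratio, D=root-2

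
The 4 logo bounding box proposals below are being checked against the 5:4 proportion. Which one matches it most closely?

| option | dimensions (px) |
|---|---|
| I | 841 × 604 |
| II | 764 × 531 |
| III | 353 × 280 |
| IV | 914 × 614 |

III

Ratios (long/short): I ≈ 1.392; II ≈ 1.439; III ≈ 1.261; IV ≈ 1.489.
5:4 ≈ 1.250; option III is nearest (Δ 0.011).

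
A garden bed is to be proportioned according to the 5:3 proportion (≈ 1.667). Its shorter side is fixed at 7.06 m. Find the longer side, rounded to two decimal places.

5:3 ≈ 1.66667.
Longer side = 7.06 × 1.66667 ≈ 11.7667 → 11.77 m.

11.77 m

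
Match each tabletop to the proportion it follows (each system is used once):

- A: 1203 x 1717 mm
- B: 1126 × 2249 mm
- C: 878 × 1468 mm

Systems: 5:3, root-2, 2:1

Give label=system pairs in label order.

A=root-2, B=2:1, C=5:3

A = 1717/1203 ≈ 1.427 → root-2 (1.414)
B = 2249/1126 ≈ 1.997 → 2:1 (2.000)
C = 1468/878 ≈ 1.672 → 5:3 (1.667)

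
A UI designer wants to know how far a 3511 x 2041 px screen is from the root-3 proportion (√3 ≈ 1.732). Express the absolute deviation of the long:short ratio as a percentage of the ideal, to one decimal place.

0.7%

Ratio = 3511 / 2041 ≈ 1.7202.
Ideal root-3 ≈ 1.7321. |1.7202 − 1.7321| / 1.7321 ≈ 0.69% → 0.7%.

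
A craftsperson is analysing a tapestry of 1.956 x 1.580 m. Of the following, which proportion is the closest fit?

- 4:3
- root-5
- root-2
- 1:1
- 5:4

Ratio = 1.956 / 1.580 ≈ 1.238.
Distances: 4:3 1.333 (Δ 0.095); root-5 2.236 (Δ 0.998); root-2 1.414 (Δ 0.176); 1:1 1.000 (Δ 0.238); 5:4 1.250 (Δ 0.012).

5:4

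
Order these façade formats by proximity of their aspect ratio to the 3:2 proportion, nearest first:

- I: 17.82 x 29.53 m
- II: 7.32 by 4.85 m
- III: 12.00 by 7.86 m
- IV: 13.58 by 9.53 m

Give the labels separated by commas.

I: 29.53/17.82 ≈ 1.657 → |1.657 − 1.500| = 0.157
II: 7.32/4.85 ≈ 1.509 → |1.509 − 1.500| = 0.009
III: 12.00/7.86 ≈ 1.527 → |1.527 − 1.500| = 0.027
IV: 13.58/9.53 ≈ 1.425 → |1.425 − 1.500| = 0.075

II, III, IV, I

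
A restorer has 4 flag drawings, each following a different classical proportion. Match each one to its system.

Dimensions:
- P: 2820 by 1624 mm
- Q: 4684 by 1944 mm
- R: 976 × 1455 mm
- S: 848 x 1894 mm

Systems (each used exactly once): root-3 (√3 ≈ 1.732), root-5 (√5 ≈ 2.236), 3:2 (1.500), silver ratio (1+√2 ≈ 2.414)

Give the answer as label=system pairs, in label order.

P=root-3, Q=silver ratio, R=3:2, S=root-5

Ratios: P ≈ 1.736; Q ≈ 2.409; R ≈ 1.491; S ≈ 2.233.
Targets: root-3 ≈ 1.732; root-5 ≈ 2.236; 3:2 ≈ 1.500; silver ratio ≈ 2.414.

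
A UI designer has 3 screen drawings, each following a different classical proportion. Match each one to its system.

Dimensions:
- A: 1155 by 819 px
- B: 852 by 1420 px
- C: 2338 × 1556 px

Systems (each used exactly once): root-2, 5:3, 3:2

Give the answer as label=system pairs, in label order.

Ratios: A ≈ 1.410; B ≈ 1.667; C ≈ 1.503.
Targets: root-2 ≈ 1.414; 5:3 ≈ 1.667; 3:2 ≈ 1.500.

A=root-2, B=5:3, C=3:2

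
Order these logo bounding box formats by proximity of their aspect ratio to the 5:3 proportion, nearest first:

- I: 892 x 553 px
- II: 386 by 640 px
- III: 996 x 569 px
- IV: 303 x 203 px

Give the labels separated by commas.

II, I, III, IV

I: 892/553 ≈ 1.613 → |1.613 − 1.667| = 0.054
II: 640/386 ≈ 1.658 → |1.658 − 1.667| = 0.009
III: 996/569 ≈ 1.750 → |1.750 − 1.667| = 0.083
IV: 303/203 ≈ 1.493 → |1.493 − 1.667| = 0.174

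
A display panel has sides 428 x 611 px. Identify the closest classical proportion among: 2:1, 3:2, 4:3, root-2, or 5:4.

Ratio = 611 / 428 ≈ 1.428.
Distances: 2:1 2.000 (Δ 0.572); 3:2 1.500 (Δ 0.072); 4:3 1.333 (Δ 0.095); root-2 1.414 (Δ 0.014); 5:4 1.250 (Δ 0.178).

root-2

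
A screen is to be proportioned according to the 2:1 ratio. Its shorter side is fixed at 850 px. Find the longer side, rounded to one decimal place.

2:1 = 2.00000.
Longer side = 850 × 2.00000 ≈ 1700.000 → 1700.0 px.

1700.0 px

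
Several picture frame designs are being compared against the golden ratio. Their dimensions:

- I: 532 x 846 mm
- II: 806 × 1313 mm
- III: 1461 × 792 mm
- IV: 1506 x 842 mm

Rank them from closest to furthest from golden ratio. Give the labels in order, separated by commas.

Ratios: I = 846 / 532 ≈ 1.590; II = 1313 / 806 ≈ 1.629; III = 1461 / 792 ≈ 1.845; IV = 1506 / 842 ≈ 1.789.
|Δ from 1.618|: I 0.028; II 0.011; III 0.227; IV 0.171.

II, I, IV, III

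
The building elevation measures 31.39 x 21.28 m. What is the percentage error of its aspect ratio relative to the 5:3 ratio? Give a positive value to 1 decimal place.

11.5%

Ratio = 31.39 / 21.28 ≈ 1.4751.
Ideal 5:3 ≈ 1.6667. |1.4751 − 1.6667| / 1.6667 ≈ 11.50% → 11.5%.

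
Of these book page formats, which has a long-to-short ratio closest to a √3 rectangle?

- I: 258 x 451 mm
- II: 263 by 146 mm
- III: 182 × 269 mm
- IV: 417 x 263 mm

Target root-3 ≈ 1.732.
I: 1.748 (Δ0.016)  II: 1.801 (Δ0.069)  III: 1.478 (Δ0.254)  IV: 1.586 (Δ0.146)

I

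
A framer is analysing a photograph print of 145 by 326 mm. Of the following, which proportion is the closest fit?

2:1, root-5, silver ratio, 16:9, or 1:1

Ratio = 326 / 145 ≈ 2.248.
Distances: 2:1 2.000 (Δ 0.248); root-5 2.236 (Δ 0.012); silver ratio 2.414 (Δ 0.166); 16:9 1.778 (Δ 0.470); 1:1 1.000 (Δ 1.248).

root-5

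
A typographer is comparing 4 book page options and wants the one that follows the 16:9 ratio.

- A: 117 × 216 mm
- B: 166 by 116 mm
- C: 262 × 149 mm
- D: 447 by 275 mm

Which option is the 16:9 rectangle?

Target 16:9 ≈ 1.778.
A: 1.846 (Δ0.068)  B: 1.431 (Δ0.347)  C: 1.758 (Δ0.020)  D: 1.625 (Δ0.153)

C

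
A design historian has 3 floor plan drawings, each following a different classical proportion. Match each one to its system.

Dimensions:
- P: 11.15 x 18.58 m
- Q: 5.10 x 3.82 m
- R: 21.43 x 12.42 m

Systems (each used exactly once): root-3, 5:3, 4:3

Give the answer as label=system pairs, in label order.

Ratios: P ≈ 1.666; Q ≈ 1.335; R ≈ 1.725.
Targets: root-3 ≈ 1.732; 5:3 ≈ 1.667; 4:3 ≈ 1.333.

P=5:3, Q=4:3, R=root-3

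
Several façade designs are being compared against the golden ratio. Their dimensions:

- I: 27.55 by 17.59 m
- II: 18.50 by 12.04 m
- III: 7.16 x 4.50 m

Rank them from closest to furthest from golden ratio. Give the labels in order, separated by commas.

I: 27.55/17.59 ≈ 1.566 → |1.566 − 1.618| = 0.052
II: 18.50/12.04 ≈ 1.537 → |1.537 − 1.618| = 0.081
III: 7.16/4.50 ≈ 1.591 → |1.591 − 1.618| = 0.027

III, I, II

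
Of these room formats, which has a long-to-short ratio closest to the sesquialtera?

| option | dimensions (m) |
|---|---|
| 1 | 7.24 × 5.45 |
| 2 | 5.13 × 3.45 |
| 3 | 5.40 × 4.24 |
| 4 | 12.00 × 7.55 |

Ratios (long/short): 1 ≈ 1.328; 2 ≈ 1.487; 3 ≈ 1.274; 4 ≈ 1.589.
3:2 ≈ 1.500; option 2 is nearest (Δ 0.013).

2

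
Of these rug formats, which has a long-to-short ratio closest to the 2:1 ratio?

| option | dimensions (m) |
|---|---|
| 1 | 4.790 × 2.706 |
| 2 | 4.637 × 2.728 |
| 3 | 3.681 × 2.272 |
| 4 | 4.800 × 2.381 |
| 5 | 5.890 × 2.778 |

4

Ratios (long/short): 1 ≈ 1.770; 2 ≈ 1.700; 3 ≈ 1.620; 4 ≈ 2.016; 5 ≈ 2.120.
2:1 ≈ 2.000; option 4 is nearest (Δ 0.016).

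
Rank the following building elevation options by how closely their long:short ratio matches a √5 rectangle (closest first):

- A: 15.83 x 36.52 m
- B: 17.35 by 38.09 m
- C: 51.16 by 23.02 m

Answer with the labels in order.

C, B, A

Ratios: A = 36.52 / 15.83 ≈ 2.307; B = 38.09 / 17.35 ≈ 2.195; C = 51.16 / 23.02 ≈ 2.222.
|Δ from 2.236|: A 0.071; B 0.041; C 0.014.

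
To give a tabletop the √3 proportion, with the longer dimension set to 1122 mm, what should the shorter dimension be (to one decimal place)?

647.8 mm

root-3 ≈ 1.73205.
Shorter side = 1122 ÷ 1.73205 ≈ 647.787 → 647.8 mm.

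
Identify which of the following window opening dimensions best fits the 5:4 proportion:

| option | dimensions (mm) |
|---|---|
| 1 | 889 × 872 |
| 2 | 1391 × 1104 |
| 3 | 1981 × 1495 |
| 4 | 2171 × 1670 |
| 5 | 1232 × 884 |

2

Ratios (long/short): 1 ≈ 1.019; 2 ≈ 1.260; 3 ≈ 1.325; 4 ≈ 1.300; 5 ≈ 1.394.
5:4 ≈ 1.250; option 2 is nearest (Δ 0.010).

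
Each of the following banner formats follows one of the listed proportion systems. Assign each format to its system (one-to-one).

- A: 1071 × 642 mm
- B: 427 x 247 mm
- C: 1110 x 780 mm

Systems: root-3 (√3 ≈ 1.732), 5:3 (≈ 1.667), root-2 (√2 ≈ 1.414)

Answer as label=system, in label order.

A=5:3, B=root-3, C=root-2

A = 1071/642 ≈ 1.668 → 5:3 (1.667)
B = 427/247 ≈ 1.729 → root-3 (1.732)
C = 1110/780 ≈ 1.423 → root-2 (1.414)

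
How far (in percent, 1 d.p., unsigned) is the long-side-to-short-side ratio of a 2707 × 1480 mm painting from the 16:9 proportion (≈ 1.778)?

Ratio = 2707 / 1480 ≈ 1.8291.
Ideal 16:9 ≈ 1.7778. |1.8291 − 1.7778| / 1.7778 ≈ 2.89% → 2.9%.

2.9%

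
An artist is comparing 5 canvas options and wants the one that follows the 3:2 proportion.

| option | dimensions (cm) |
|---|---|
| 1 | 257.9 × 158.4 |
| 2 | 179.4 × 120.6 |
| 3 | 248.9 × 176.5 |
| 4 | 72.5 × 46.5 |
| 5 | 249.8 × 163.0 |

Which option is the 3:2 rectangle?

Ratios (long/short): 1 ≈ 1.628; 2 ≈ 1.488; 3 ≈ 1.410; 4 ≈ 1.559; 5 ≈ 1.533.
3:2 ≈ 1.500; option 2 is nearest (Δ 0.012).

2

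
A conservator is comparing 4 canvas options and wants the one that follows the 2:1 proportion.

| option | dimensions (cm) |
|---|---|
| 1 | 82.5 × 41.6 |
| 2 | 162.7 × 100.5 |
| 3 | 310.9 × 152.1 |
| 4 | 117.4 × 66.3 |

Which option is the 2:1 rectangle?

Target 2:1 ≈ 2.000.
1: 1.983 (Δ0.017)  2: 1.619 (Δ0.381)  3: 2.044 (Δ0.044)  4: 1.771 (Δ0.229)

1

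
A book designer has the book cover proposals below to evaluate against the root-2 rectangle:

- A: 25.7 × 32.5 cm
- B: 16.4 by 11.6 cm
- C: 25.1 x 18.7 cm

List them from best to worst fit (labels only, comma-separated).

B, C, A

A: 32.5/25.7 ≈ 1.265 → |1.265 − 1.414| = 0.149
B: 16.4/11.6 ≈ 1.414 → |1.414 − 1.414| = 0.000
C: 25.1/18.7 ≈ 1.342 → |1.342 − 1.414| = 0.072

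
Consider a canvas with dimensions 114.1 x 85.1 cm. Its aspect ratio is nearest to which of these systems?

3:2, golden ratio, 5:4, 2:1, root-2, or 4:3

Ratio = 114.1 / 85.1 ≈ 1.341.
Distances: 3:2 1.500 (Δ 0.159); golden ratio 1.618 (Δ 0.277); 5:4 1.250 (Δ 0.091); 2:1 2.000 (Δ 0.659); root-2 1.414 (Δ 0.073); 4:3 1.333 (Δ 0.008).

4:3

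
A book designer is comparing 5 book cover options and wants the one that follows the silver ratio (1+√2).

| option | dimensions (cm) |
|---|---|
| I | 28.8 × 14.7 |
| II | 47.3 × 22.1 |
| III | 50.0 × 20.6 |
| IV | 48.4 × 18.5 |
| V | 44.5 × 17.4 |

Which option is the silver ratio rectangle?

III

Target silver ratio ≈ 2.414.
I: 1.959 (Δ0.455)  II: 2.140 (Δ0.274)  III: 2.427 (Δ0.013)  IV: 2.616 (Δ0.202)  V: 2.557 (Δ0.143)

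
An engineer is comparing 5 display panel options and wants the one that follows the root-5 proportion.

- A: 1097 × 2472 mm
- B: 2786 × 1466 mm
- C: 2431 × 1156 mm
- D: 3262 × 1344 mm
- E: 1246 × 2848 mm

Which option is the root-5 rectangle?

A

Ratios (long/short): A ≈ 2.253; B ≈ 1.900; C ≈ 2.103; D ≈ 2.427; E ≈ 2.286.
root-5 ≈ 2.236; option A is nearest (Δ 0.017).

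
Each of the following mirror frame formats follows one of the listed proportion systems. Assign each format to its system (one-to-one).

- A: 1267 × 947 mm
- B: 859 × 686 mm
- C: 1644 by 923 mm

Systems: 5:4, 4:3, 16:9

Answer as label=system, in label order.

A=4:3, B=5:4, C=16:9

Ratios: A ≈ 1.338; B ≈ 1.252; C ≈ 1.781.
Targets: 5:4 ≈ 1.250; 4:3 ≈ 1.333; 16:9 ≈ 1.778.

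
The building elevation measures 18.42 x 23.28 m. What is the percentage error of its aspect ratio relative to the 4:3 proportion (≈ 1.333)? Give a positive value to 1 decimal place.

5.2%

Ratio = 23.28 / 18.42 ≈ 1.2638.
Ideal 4:3 ≈ 1.3333. |1.2638 − 1.3333| / 1.3333 ≈ 5.21% → 5.2%.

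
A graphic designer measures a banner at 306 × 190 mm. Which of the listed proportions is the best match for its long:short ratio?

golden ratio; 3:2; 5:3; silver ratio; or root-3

golden ratio

306/190 ≈ 1.611. Nearest candidates are golden ratio (1.618, off by 0.007) and 5:3 (1.667, off by 0.056).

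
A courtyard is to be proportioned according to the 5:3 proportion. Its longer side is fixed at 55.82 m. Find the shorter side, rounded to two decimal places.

5:3 ≈ 1.66667.
Shorter side = 55.82 ÷ 1.66667 ≈ 33.4919 → 33.49 m.

33.49 m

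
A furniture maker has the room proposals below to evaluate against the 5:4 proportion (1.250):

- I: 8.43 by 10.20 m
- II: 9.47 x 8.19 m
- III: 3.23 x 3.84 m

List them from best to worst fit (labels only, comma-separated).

I, III, II

I: 10.20/8.43 ≈ 1.210 → |1.210 − 1.250| = 0.040
II: 9.47/8.19 ≈ 1.156 → |1.156 − 1.250| = 0.094
III: 3.84/3.23 ≈ 1.189 → |1.189 − 1.250| = 0.061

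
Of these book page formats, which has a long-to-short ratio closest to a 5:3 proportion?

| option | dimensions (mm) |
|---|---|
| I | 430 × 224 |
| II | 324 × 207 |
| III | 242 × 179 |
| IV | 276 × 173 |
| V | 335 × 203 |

Ratios (long/short): I ≈ 1.920; II ≈ 1.565; III ≈ 1.352; IV ≈ 1.595; V ≈ 1.650.
5:3 ≈ 1.667; option V is nearest (Δ 0.017).

V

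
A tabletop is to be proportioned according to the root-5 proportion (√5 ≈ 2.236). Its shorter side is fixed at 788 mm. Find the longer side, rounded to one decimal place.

1762.0 mm

root-5 ≈ 2.23607.
Longer side = 788 × 2.23607 ≈ 1762.023 → 1762.0 mm.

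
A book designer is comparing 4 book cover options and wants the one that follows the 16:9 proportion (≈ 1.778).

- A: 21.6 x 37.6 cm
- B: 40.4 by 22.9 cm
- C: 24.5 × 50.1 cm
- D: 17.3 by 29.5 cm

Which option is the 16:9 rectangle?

Ratios (long/short): A ≈ 1.741; B ≈ 1.764; C ≈ 2.045; D ≈ 1.705.
16:9 ≈ 1.778; option B is nearest (Δ 0.014).

B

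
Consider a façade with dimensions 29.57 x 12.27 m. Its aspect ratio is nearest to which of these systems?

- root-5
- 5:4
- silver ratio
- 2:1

Ratio = 29.57 / 12.27 ≈ 2.410.
Distances: root-5 2.236 (Δ 0.174); 5:4 1.250 (Δ 1.160); silver ratio 2.414 (Δ 0.004); 2:1 2.000 (Δ 0.410).

silver ratio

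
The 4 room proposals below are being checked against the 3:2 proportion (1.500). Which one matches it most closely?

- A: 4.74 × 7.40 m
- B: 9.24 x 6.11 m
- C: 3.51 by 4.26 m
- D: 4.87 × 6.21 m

B

Ratios (long/short): A ≈ 1.561; B ≈ 1.512; C ≈ 1.214; D ≈ 1.275.
3:2 ≈ 1.500; option B is nearest (Δ 0.012).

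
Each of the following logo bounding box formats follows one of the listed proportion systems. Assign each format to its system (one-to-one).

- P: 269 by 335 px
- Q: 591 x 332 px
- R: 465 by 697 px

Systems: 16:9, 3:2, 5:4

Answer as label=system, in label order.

P=5:4, Q=16:9, R=3:2

Ratios: P ≈ 1.245; Q ≈ 1.780; R ≈ 1.499.
Targets: 16:9 ≈ 1.778; 3:2 ≈ 1.500; 5:4 ≈ 1.250.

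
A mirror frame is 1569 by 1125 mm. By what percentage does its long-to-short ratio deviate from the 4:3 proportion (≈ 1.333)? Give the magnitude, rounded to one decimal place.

4.6%

Ratio = 1569 / 1125 ≈ 1.3947.
Ideal 4:3 ≈ 1.3333. |1.3947 − 1.3333| / 1.3333 ≈ 4.61% → 4.6%.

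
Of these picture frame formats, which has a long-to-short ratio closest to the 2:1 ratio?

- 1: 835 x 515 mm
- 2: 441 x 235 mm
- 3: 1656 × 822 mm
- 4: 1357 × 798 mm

Target 2:1 ≈ 2.000.
1: 1.621 (Δ0.379)  2: 1.877 (Δ0.123)  3: 2.015 (Δ0.015)  4: 1.701 (Δ0.299)

3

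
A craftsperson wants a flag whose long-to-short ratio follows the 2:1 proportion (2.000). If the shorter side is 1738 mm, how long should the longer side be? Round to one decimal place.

2:1 = 2.00000.
Longer side = 1738 × 2.00000 ≈ 3476.000 → 3476.0 mm.

3476.0 mm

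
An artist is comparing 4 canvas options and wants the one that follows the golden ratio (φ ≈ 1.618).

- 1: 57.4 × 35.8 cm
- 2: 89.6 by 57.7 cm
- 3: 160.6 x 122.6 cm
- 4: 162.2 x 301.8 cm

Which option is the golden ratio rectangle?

1

Target golden ratio ≈ 1.618.
1: 1.603 (Δ0.015)  2: 1.553 (Δ0.065)  3: 1.310 (Δ0.308)  4: 1.861 (Δ0.243)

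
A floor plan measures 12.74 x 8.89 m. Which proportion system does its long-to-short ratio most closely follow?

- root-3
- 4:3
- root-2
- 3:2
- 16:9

Ratio = 12.74 / 8.89 ≈ 1.433.
Distances: root-3 1.732 (Δ 0.299); 4:3 1.333 (Δ 0.100); root-2 1.414 (Δ 0.019); 3:2 1.500 (Δ 0.067); 16:9 1.778 (Δ 0.345).

root-2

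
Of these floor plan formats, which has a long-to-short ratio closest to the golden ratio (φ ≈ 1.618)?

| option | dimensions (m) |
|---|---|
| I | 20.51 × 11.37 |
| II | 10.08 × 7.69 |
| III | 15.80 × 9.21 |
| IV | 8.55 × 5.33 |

Ratios (long/short): I ≈ 1.804; II ≈ 1.311; III ≈ 1.716; IV ≈ 1.604.
golden ratio ≈ 1.618; option IV is nearest (Δ 0.014).

IV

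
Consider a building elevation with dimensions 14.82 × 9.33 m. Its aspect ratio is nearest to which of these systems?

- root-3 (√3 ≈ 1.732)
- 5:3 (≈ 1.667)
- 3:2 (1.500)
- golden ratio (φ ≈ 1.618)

golden ratio

Ratio = 14.82 / 9.33 ≈ 1.588.
Distances: root-3 1.732 (Δ 0.144); 5:3 1.667 (Δ 0.079); 3:2 1.500 (Δ 0.088); golden ratio 1.618 (Δ 0.030).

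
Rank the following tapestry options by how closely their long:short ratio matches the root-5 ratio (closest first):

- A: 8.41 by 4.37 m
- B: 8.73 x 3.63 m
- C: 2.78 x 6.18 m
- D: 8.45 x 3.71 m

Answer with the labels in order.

A: 8.41/4.37 ≈ 1.924 → |1.924 − 2.236| = 0.312
B: 8.73/3.63 ≈ 2.405 → |2.405 − 2.236| = 0.169
C: 6.18/2.78 ≈ 2.223 → |2.223 − 2.236| = 0.013
D: 8.45/3.71 ≈ 2.278 → |2.278 − 2.236| = 0.042

C, D, B, A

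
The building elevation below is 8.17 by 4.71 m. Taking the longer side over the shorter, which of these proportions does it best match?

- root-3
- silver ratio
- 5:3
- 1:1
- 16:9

Ratio = 8.17 / 4.71 ≈ 1.735.
Distances: root-3 1.732 (Δ 0.003); silver ratio 2.414 (Δ 0.679); 5:3 1.667 (Δ 0.068); 1:1 1.000 (Δ 0.735); 16:9 1.778 (Δ 0.043).

root-3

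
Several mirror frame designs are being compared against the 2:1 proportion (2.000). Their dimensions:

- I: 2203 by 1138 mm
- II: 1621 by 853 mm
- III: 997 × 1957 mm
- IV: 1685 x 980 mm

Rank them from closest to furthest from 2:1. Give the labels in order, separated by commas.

III, I, II, IV

I: 2203/1138 ≈ 1.936 → |1.936 − 2.000| = 0.064
II: 1621/853 ≈ 1.900 → |1.900 − 2.000| = 0.100
III: 1957/997 ≈ 1.963 → |1.963 − 2.000| = 0.037
IV: 1685/980 ≈ 1.719 → |1.719 − 2.000| = 0.281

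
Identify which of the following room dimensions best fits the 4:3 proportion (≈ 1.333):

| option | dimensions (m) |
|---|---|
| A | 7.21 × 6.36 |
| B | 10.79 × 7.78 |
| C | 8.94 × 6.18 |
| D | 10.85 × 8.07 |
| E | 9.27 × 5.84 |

D

Ratios (long/short): A ≈ 1.134; B ≈ 1.387; C ≈ 1.447; D ≈ 1.344; E ≈ 1.587.
4:3 ≈ 1.333; option D is nearest (Δ 0.011).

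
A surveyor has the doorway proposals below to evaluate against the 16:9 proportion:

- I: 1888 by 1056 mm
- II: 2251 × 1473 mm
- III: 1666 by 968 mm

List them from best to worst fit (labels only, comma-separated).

Ratios: I = 1888 / 1056 ≈ 1.788; II = 2251 / 1473 ≈ 1.528; III = 1666 / 968 ≈ 1.721.
|Δ from 1.778|: I 0.010; II 0.250; III 0.057.

I, III, II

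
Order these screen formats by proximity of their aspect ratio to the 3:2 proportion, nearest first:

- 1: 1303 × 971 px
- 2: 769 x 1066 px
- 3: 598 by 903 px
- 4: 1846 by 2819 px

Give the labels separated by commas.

3, 4, 2, 1

Ratios: 1 = 1303 / 971 ≈ 1.342; 2 = 1066 / 769 ≈ 1.386; 3 = 903 / 598 ≈ 1.510; 4 = 2819 / 1846 ≈ 1.527.
|Δ from 1.500|: 1 0.158; 2 0.114; 3 0.010; 4 0.027.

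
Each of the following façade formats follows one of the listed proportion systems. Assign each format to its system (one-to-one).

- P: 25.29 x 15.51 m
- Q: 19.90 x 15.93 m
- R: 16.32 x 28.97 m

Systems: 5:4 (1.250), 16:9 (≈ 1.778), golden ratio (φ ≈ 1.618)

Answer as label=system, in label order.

P=golden ratio, Q=5:4, R=16:9

Ratios: P ≈ 1.631; Q ≈ 1.249; R ≈ 1.775.
Targets: 5:4 ≈ 1.250; 16:9 ≈ 1.778; golden ratio ≈ 1.618.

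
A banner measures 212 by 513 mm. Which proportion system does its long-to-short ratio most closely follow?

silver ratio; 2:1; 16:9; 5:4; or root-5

513/212 ≈ 2.420. Nearest candidates are silver ratio (2.414, off by 0.006) and root-5 (2.236, off by 0.184).

silver ratio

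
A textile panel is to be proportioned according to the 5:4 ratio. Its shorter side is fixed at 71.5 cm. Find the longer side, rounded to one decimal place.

89.4 cm

5:4 = 1.25000.
Longer side = 71.5 × 1.25000 ≈ 89.375 → 89.4 cm.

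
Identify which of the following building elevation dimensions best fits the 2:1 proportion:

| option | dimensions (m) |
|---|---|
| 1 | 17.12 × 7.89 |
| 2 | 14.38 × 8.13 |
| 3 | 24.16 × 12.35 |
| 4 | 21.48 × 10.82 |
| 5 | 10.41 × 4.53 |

Ratios (long/short): 1 ≈ 2.170; 2 ≈ 1.769; 3 ≈ 1.956; 4 ≈ 1.985; 5 ≈ 2.298.
2:1 ≈ 2.000; option 4 is nearest (Δ 0.015).

4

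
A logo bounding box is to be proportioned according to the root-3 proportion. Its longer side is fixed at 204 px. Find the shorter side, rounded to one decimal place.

root-3 ≈ 1.73205.
Shorter side = 204 ÷ 1.73205 ≈ 117.780 → 117.8 px.

117.8 px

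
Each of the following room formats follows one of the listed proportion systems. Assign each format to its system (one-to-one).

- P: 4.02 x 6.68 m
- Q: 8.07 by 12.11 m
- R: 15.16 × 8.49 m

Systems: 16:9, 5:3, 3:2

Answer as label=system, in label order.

Ratios: P ≈ 1.662; Q ≈ 1.501; R ≈ 1.786.
Targets: 16:9 ≈ 1.778; 5:3 ≈ 1.667; 3:2 ≈ 1.500.

P=5:3, Q=3:2, R=16:9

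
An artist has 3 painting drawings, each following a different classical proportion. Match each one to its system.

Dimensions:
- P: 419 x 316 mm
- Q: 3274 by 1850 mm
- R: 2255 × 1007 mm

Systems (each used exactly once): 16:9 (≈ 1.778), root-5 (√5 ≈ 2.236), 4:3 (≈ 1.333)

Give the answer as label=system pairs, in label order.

Ratios: P ≈ 1.326; Q ≈ 1.770; R ≈ 2.239.
Targets: 16:9 ≈ 1.778; root-5 ≈ 2.236; 4:3 ≈ 1.333.

P=4:3, Q=16:9, R=root-5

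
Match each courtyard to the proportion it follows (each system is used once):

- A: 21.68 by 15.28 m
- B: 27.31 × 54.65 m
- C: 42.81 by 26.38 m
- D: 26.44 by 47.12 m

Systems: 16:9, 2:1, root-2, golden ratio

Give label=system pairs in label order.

A=root-2, B=2:1, C=golden ratio, D=16:9

Ratios: A ≈ 1.419; B ≈ 2.001; C ≈ 1.623; D ≈ 1.782.
Targets: 16:9 ≈ 1.778; 2:1 ≈ 2.000; root-2 ≈ 1.414; golden ratio ≈ 1.618.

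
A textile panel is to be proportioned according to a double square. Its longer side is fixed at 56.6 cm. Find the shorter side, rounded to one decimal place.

2:1 = 2.00000.
Shorter side = 56.6 ÷ 2.00000 ≈ 28.300 → 28.3 cm.

28.3 cm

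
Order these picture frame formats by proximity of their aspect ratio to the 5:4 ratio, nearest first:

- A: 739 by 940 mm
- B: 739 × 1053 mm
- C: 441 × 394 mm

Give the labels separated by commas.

A, C, B

Ratios: A = 940 / 739 ≈ 1.272; B = 1053 / 739 ≈ 1.425; C = 441 / 394 ≈ 1.119.
|Δ from 1.250|: A 0.022; B 0.175; C 0.131.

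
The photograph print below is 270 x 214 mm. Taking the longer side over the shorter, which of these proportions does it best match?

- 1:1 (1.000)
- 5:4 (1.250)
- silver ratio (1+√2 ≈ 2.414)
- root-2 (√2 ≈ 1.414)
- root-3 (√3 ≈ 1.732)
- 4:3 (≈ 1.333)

5:4

270/214 ≈ 1.262. Nearest candidates are 5:4 (1.250, off by 0.012) and 4:3 (1.333, off by 0.071).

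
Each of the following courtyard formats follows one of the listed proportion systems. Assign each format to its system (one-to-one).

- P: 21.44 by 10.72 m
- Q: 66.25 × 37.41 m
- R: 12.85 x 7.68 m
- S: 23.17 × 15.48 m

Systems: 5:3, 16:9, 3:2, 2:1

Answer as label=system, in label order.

P=2:1, Q=16:9, R=5:3, S=3:2

Ratios: P ≈ 2.000; Q ≈ 1.771; R ≈ 1.673; S ≈ 1.497.
Targets: 5:3 ≈ 1.667; 16:9 ≈ 1.778; 3:2 ≈ 1.500; 2:1 ≈ 2.000.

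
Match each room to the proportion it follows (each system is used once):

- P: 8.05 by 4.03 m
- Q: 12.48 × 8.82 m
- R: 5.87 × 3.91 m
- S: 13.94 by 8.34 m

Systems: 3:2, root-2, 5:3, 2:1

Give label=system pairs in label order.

P=2:1, Q=root-2, R=3:2, S=5:3

Ratios: P ≈ 1.998; Q ≈ 1.415; R ≈ 1.501; S ≈ 1.671.
Targets: 3:2 ≈ 1.500; root-2 ≈ 1.414; 5:3 ≈ 1.667; 2:1 ≈ 2.000.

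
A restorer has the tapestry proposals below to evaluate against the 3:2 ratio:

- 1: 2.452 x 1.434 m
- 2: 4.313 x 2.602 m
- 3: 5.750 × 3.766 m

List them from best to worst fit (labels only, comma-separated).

1: 2.452/1.434 ≈ 1.710 → |1.710 − 1.500| = 0.210
2: 4.313/2.602 ≈ 1.658 → |1.658 − 1.500| = 0.158
3: 5.750/3.766 ≈ 1.527 → |1.527 − 1.500| = 0.027

3, 2, 1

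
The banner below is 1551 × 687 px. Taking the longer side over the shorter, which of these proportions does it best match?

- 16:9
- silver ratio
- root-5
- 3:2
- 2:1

root-5

Ratio = 1551 / 687 ≈ 2.258.
Distances: 16:9 1.778 (Δ 0.480); silver ratio 2.414 (Δ 0.156); root-5 2.236 (Δ 0.022); 3:2 1.500 (Δ 0.758); 2:1 2.000 (Δ 0.258).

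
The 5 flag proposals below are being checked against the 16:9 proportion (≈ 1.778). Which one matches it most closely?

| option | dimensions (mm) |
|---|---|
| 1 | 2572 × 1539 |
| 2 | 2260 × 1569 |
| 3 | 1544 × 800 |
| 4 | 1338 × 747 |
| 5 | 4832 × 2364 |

Ratios (long/short): 1 ≈ 1.671; 2 ≈ 1.440; 3 ≈ 1.930; 4 ≈ 1.791; 5 ≈ 2.044.
16:9 ≈ 1.778; option 4 is nearest (Δ 0.013).

4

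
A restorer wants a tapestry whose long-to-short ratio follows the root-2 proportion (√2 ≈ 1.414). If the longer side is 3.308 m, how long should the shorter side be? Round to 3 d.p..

root-2 ≈ 1.41421.
Shorter side = 3.308 ÷ 1.41421 ≈ 2.33912 → 2.339 m.

2.339 m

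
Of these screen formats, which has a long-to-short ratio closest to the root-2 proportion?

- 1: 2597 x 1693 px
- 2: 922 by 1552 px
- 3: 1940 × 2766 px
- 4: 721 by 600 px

Target root-2 ≈ 1.414.
1: 1.534 (Δ0.120)  2: 1.683 (Δ0.269)  3: 1.426 (Δ0.012)  4: 1.202 (Δ0.212)

3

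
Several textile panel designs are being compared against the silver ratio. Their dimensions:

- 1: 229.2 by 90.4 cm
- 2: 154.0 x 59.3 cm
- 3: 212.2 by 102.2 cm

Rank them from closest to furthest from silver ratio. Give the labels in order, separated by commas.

1: 229.2/90.4 ≈ 2.535 → |2.535 − 2.414| = 0.121
2: 154.0/59.3 ≈ 2.597 → |2.597 − 2.414| = 0.183
3: 212.2/102.2 ≈ 2.076 → |2.076 − 2.414| = 0.338

1, 2, 3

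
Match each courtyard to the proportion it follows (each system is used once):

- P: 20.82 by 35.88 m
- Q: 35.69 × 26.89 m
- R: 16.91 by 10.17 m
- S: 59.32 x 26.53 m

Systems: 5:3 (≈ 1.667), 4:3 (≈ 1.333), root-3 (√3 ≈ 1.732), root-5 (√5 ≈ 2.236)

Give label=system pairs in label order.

P=root-3, Q=4:3, R=5:3, S=root-5

P = 35.88/20.82 ≈ 1.723 → root-3 (1.732)
Q = 35.69/26.89 ≈ 1.327 → 4:3 (1.333)
R = 16.91/10.17 ≈ 1.663 → 5:3 (1.667)
S = 59.32/26.53 ≈ 2.236 → root-5 (2.236)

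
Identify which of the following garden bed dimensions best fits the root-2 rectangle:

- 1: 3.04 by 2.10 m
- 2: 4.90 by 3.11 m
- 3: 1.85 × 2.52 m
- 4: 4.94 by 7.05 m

Ratios (long/short): 1 ≈ 1.448; 2 ≈ 1.576; 3 ≈ 1.362; 4 ≈ 1.427.
root-2 ≈ 1.414; option 4 is nearest (Δ 0.013).

4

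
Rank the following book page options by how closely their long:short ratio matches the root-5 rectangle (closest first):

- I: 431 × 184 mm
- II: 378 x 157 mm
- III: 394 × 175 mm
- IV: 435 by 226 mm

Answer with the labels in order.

I: 431/184 ≈ 2.342 → |2.342 − 2.236| = 0.106
II: 378/157 ≈ 2.408 → |2.408 − 2.236| = 0.172
III: 394/175 ≈ 2.251 → |2.251 − 2.236| = 0.015
IV: 435/226 ≈ 1.925 → |1.925 − 2.236| = 0.311

III, I, II, IV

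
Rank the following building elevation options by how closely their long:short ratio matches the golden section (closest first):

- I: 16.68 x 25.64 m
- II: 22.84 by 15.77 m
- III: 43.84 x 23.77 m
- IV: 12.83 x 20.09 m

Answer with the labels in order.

IV, I, II, III

I: 25.64/16.68 ≈ 1.537 → |1.537 − 1.618| = 0.081
II: 22.84/15.77 ≈ 1.448 → |1.448 − 1.618| = 0.170
III: 43.84/23.77 ≈ 1.844 → |1.844 − 1.618| = 0.226
IV: 20.09/12.83 ≈ 1.566 → |1.566 − 1.618| = 0.052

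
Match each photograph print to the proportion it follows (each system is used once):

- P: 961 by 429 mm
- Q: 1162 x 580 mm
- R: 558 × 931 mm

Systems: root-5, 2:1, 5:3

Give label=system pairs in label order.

Ratios: P ≈ 2.240; Q ≈ 2.003; R ≈ 1.668.
Targets: root-5 ≈ 2.236; 2:1 ≈ 2.000; 5:3 ≈ 1.667.

P=root-5, Q=2:1, R=5:3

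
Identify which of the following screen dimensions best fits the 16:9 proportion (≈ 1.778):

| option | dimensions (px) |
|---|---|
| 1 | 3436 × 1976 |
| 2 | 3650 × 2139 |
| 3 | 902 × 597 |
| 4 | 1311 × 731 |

Target 16:9 ≈ 1.778.
1: 1.739 (Δ0.039)  2: 1.706 (Δ0.072)  3: 1.511 (Δ0.267)  4: 1.793 (Δ0.015)

4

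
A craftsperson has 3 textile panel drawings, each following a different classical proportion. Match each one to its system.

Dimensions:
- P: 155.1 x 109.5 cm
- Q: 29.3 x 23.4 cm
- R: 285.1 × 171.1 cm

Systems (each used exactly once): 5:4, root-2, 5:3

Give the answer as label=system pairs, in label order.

P=root-2, Q=5:4, R=5:3

Ratios: P ≈ 1.416; Q ≈ 1.252; R ≈ 1.666.
Targets: 5:4 ≈ 1.250; root-2 ≈ 1.414; 5:3 ≈ 1.667.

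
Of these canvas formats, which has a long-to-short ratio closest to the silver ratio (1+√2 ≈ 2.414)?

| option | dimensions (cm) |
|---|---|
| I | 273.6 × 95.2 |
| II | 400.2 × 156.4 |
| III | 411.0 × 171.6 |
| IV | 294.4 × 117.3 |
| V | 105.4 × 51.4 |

Target silver ratio ≈ 2.414.
I: 2.874 (Δ0.460)  II: 2.559 (Δ0.145)  III: 2.395 (Δ0.019)  IV: 2.510 (Δ0.096)  V: 2.051 (Δ0.363)

III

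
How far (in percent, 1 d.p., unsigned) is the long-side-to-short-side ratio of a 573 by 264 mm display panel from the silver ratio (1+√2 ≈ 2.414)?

Ratio = 573 / 264 ≈ 2.1705.
Ideal silver ratio ≈ 2.4142. |2.1705 − 2.4142| / 2.4142 ≈ 10.09% → 10.1%.

10.1%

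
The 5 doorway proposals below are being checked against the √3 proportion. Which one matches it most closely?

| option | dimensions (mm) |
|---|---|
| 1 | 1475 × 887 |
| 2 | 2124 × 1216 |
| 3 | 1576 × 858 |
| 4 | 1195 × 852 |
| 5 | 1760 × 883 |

2

Ratios (long/short): 1 ≈ 1.663; 2 ≈ 1.747; 3 ≈ 1.837; 4 ≈ 1.403; 5 ≈ 1.993.
root-3 ≈ 1.732; option 2 is nearest (Δ 0.015).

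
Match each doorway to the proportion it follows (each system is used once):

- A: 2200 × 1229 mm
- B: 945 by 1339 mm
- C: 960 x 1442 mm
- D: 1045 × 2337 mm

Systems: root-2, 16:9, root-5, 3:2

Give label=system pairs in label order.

A=16:9, B=root-2, C=3:2, D=root-5

Ratios: A ≈ 1.790; B ≈ 1.417; C ≈ 1.502; D ≈ 2.236.
Targets: root-2 ≈ 1.414; 16:9 ≈ 1.778; root-5 ≈ 2.236; 3:2 ≈ 1.500.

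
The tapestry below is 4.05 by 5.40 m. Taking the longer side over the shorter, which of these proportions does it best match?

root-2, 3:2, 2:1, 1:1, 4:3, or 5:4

5.40/4.05 ≈ 1.333. Nearest candidates are 4:3 (1.333, off by 0.000) and root-2 (1.414, off by 0.081).

4:3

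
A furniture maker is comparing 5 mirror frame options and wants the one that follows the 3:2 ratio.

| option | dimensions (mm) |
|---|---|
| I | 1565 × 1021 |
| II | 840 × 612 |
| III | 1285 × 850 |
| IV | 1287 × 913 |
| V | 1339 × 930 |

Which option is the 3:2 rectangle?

III

Target 3:2 ≈ 1.500.
I: 1.533 (Δ0.033)  II: 1.373 (Δ0.127)  III: 1.512 (Δ0.012)  IV: 1.410 (Δ0.090)  V: 1.440 (Δ0.060)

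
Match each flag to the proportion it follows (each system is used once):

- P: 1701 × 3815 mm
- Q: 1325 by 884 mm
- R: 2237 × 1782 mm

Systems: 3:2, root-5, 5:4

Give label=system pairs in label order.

P=root-5, Q=3:2, R=5:4

Ratios: P ≈ 2.243; Q ≈ 1.499; R ≈ 1.255.
Targets: 3:2 ≈ 1.500; root-5 ≈ 2.236; 5:4 ≈ 1.250.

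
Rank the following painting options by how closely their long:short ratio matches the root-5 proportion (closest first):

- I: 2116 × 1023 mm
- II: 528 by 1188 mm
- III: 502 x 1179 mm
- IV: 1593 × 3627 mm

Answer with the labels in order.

Ratios: I = 2116 / 1023 ≈ 2.068; II = 1188 / 528 ≈ 2.250; III = 1179 / 502 ≈ 2.349; IV = 3627 / 1593 ≈ 2.277.
|Δ from 2.236|: I 0.168; II 0.014; III 0.113; IV 0.041.

II, IV, III, I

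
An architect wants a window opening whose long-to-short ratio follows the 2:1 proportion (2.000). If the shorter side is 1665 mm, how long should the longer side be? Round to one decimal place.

2:1 = 2.00000.
Longer side = 1665 × 2.00000 ≈ 3330.000 → 3330.0 mm.

3330.0 mm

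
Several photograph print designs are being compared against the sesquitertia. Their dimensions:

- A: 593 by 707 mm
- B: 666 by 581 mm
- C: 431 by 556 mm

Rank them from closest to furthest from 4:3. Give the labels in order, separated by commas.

Ratios: A = 707 / 593 ≈ 1.192; B = 666 / 581 ≈ 1.146; C = 556 / 431 ≈ 1.290.
|Δ from 1.333|: A 0.141; B 0.187; C 0.043.

C, A, B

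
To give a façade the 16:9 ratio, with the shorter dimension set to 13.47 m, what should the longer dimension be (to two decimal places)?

16:9 ≈ 1.77778.
Longer side = 13.47 × 1.77778 ≈ 23.9467 → 23.95 m.

23.95 m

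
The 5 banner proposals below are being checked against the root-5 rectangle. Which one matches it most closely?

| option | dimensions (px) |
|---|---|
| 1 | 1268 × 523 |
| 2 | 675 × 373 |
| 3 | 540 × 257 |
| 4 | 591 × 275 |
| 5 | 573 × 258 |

Target root-5 ≈ 2.236.
1: 2.424 (Δ0.188)  2: 1.810 (Δ0.426)  3: 2.101 (Δ0.135)  4: 2.149 (Δ0.087)  5: 2.221 (Δ0.015)

5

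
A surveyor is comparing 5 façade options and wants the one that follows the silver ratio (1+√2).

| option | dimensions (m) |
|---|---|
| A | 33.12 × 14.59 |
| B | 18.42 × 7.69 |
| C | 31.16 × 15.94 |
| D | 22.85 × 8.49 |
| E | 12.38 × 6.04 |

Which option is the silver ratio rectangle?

B

Ratios (long/short): A ≈ 2.270; B ≈ 2.395; C ≈ 1.955; D ≈ 2.691; E ≈ 2.050.
silver ratio ≈ 2.414; option B is nearest (Δ 0.019).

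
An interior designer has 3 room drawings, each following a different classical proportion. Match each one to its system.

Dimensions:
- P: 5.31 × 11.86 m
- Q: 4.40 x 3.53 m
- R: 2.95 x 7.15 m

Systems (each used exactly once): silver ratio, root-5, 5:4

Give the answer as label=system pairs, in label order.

P=root-5, Q=5:4, R=silver ratio

P = 11.86/5.31 ≈ 2.234 → root-5 (2.236)
Q = 4.40/3.53 ≈ 1.246 → 5:4 (1.250)
R = 7.15/2.95 ≈ 2.424 → silver ratio (2.414)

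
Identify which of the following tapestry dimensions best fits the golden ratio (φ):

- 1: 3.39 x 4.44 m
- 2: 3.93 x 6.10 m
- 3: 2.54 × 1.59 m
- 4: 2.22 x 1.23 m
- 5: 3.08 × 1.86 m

3

Ratios (long/short): 1 ≈ 1.310; 2 ≈ 1.552; 3 ≈ 1.597; 4 ≈ 1.805; 5 ≈ 1.656.
golden ratio ≈ 1.618; option 3 is nearest (Δ 0.021).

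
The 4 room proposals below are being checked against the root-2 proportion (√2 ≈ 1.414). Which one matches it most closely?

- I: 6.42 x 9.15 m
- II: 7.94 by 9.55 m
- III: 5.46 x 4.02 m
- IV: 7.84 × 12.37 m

I

Ratios (long/short): I ≈ 1.425; II ≈ 1.203; III ≈ 1.358; IV ≈ 1.578.
root-2 ≈ 1.414; option I is nearest (Δ 0.011).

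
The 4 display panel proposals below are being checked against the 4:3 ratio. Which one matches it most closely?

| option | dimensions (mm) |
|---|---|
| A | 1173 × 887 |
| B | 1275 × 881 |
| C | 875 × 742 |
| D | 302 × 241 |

A

Ratios (long/short): A ≈ 1.322; B ≈ 1.447; C ≈ 1.179; D ≈ 1.253.
4:3 ≈ 1.333; option A is nearest (Δ 0.011).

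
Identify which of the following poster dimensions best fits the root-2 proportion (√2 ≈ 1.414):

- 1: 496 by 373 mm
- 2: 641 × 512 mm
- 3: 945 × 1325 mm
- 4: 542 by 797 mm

3

Target root-2 ≈ 1.414.
1: 1.330 (Δ0.084)  2: 1.252 (Δ0.162)  3: 1.402 (Δ0.012)  4: 1.470 (Δ0.056)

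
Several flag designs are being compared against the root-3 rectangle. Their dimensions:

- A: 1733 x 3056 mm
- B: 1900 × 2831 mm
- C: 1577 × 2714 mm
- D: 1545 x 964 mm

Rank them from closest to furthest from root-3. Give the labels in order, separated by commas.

C, A, D, B

Ratios: A = 3056 / 1733 ≈ 1.763; B = 2831 / 1900 ≈ 1.490; C = 2714 / 1577 ≈ 1.721; D = 1545 / 964 ≈ 1.603.
|Δ from 1.732|: A 0.031; B 0.242; C 0.011; D 0.129.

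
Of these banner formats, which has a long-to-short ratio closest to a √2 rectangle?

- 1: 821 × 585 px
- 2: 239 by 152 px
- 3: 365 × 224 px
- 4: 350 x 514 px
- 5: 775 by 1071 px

1

Ratios (long/short): 1 ≈ 1.403; 2 ≈ 1.572; 3 ≈ 1.629; 4 ≈ 1.469; 5 ≈ 1.382.
root-2 ≈ 1.414; option 1 is nearest (Δ 0.011).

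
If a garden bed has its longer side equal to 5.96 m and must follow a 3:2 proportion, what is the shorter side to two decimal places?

3.97 m

3:2 = 1.50000.
Shorter side = 5.96 ÷ 1.50000 ≈ 3.9733 → 3.97 m.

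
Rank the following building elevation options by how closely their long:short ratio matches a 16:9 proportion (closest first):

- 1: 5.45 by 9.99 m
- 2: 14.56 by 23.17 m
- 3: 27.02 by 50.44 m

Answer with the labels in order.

1: 9.99/5.45 ≈ 1.833 → |1.833 − 1.778| = 0.055
2: 23.17/14.56 ≈ 1.591 → |1.591 − 1.778| = 0.187
3: 50.44/27.02 ≈ 1.867 → |1.867 − 1.778| = 0.089

1, 3, 2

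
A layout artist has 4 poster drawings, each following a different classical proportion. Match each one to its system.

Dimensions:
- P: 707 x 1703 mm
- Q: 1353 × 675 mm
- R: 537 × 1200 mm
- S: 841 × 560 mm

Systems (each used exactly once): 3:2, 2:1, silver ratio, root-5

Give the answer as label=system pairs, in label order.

P=silver ratio, Q=2:1, R=root-5, S=3:2

P = 1703/707 ≈ 2.409 → silver ratio (2.414)
Q = 1353/675 ≈ 2.004 → 2:1 (2.000)
R = 1200/537 ≈ 2.235 → root-5 (2.236)
S = 841/560 ≈ 1.502 → 3:2 (1.500)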